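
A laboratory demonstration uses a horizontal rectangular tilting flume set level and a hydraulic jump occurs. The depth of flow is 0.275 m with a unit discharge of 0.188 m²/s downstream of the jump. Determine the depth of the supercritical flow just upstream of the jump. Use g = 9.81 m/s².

y₁ = 0.0749 m

V₂ = q/y₂ = 0.188/0.275 = 0.684 m/s; Fr₂ = V₂/√(g·y₂) = 0.416.
The Bélanger relation is symmetric: y₁/y₂ = ½[√(1 + 8Fr₂²) − 1] = ½[√2.386 − 1] = 0.272.
y₁ = 0.272 × 0.275 = 0.0749 m.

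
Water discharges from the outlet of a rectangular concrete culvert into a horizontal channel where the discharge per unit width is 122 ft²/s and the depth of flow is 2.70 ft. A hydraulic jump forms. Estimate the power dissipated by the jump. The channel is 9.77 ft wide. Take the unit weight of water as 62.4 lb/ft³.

P = 2220 hp

V₁ = q/y₁ = 122/2.70 = 45.2 ft/s. Fr₁ = V₁/√(g·y₁) = 45.2/√(32.2×2.70) = 4.85.
Bélanger equation: y₂/y₁ = ½[√(1 + 8Fr₁²) − 1] = ½[√188.9 − 1] = 6.37.
y₂ = 6.37 × 2.70 = 17.2 ft.
V₂ = q/y₂ = 122/17.2 = 7.09 ft/s. E₁ = y₁ + V₁²/2g = 34.4 ft; E₂ = y₂ + V₂²/2g = 18.0 ft. ΔE = E₁ − E₂ = 16.4 ft.
Q = q·b = 122 × 9.77 = 1192 cfs. P = γ·Q·ΔE/550 = 62.4 × 1192 × 16.4 / 550 = 2220 hp.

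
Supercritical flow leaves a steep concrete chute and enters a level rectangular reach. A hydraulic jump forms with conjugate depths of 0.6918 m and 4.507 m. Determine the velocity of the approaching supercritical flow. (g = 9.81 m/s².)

V₁ = 12.89 m/s

For a rectangular channel the momentum equation gives q² = ½·g·y₁·y₂·(y₁ + y₂) = ½×9.81×0.6918×4.507×5.199 = 79.51.
q = √79.51 = 8.917 m²/s.
V₁ = q/y₁ = 8.917/0.6918 = 12.89 m/s.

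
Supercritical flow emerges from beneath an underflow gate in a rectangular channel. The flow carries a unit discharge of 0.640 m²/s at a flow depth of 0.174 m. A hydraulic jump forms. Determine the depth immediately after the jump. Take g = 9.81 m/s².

V₁ = q/y₁ = 0.640/0.174 = 3.68 m/s. Fr₁ = V₁/√(g·y₁) = 3.68/√(9.81×0.174) = 2.82.
Sequent-depth ratio: y₂/y₁ = ½[√(1 + 8Fr₁²) − 1] = ½[√64.41 − 1] = 3.51.
y₂ = 3.51 × 0.174 = 0.611 m.

y₂ = 0.611 m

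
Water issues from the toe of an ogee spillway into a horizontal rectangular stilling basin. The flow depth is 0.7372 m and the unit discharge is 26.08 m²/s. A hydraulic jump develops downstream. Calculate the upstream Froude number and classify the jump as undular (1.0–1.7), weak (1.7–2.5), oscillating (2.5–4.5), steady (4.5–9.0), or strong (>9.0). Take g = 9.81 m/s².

V₁ = q/y₁ = 26.08/0.7372 = 35.38 m/s. Fr₁ = V₁/√(g·y₁) = 35.38/√(9.81×0.7372) = 13.16.
Fr₁ = 13.16 lies in the strong range.

Fr₁ = 13.16; strong jump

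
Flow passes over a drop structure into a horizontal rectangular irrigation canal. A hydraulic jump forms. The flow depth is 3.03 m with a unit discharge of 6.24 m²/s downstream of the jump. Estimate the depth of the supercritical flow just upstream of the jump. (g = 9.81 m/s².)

y₁ = 0.702 m

V₂ = q/y₂ = 6.24/3.03 = 2.06 m/s; Fr₂ = V₂/√(g·y₂) = 0.378.
Since the conjugate-depth ratio holds either way, y₁/y₂ = ½[√(1 + 8Fr₂²) − 1] = ½[√2.141 − 1] = 0.232.
y₁ = 0.232 × 3.03 = 0.702 m.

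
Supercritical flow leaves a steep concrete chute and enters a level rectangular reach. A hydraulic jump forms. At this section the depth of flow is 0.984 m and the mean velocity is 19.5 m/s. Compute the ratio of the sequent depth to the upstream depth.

y₂/y₁ = 8.39

Fr₁ = V₁/√(g·y₁) = 19.5/√(9.81×0.984) = 6.28.
By Bélanger, y₂/y₁ = ½[√(1 + 8Fr₁²) − 1] = ½[√316.1 − 1] = 8.39.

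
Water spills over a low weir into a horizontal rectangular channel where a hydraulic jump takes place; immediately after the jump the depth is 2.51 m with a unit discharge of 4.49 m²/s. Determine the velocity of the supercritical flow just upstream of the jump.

V₁ = 8.36 m/s

V₂ = q/y₂ = 4.49/2.51 = 1.79 m/s; Fr₂ = V₂/√(g·y₂) = 0.360.
Applying the sequent-depth relation in reverse, y₁/y₂ = ½[√(1 + 8Fr₂²) − 1] = ½[√2.040 − 1] = 0.214.
y₁ = 0.214 × 2.51 = 0.537 m.
V₁ = q/y₁ = 4.49/0.537 = 8.36 m/s.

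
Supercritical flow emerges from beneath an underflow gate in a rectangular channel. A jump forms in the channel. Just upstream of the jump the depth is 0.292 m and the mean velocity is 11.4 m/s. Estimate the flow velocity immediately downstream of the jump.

Fr₁ = V₁/√(g·y₁) = 11.4/√(9.81×0.292) = 6.74.
Conjugate-depth relation: y₂/y₁ = ½[√(1 + 8Fr₁²) − 1] = ½[√364.0 − 1] = 9.04.
y₂ = 9.04 × 0.292 = 2.64 m.
q = V₁·y₁ = 11.4 × 0.292 = 3.33 m²/s.
V₂ = q/y₂ = 3.33/2.64 = 1.26 m/s.

V₂ = 1.26 m/s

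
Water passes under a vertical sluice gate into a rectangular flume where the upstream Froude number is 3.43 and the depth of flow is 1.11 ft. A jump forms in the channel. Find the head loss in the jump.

ΔE = 2.44 ft

Fr₁ = 3.43 (given).
Sequent-depth ratio: y₂/y₁ = ½[√(1 + 8Fr₁²) − 1] = ½[√95.12 − 1] = 4.38.
y₂ = 4.38 × 1.11 = 4.86 ft.
Head loss: ΔE = (y₂ − y₁)³/(4y₁y₂) = (4.86 − 1.11)³/(4×1.11×4.86) = 52.6/21.6 = 2.44 ft.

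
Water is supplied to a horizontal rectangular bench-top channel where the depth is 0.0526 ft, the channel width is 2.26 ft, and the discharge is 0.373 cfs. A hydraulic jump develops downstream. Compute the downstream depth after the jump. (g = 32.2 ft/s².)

y₂ = 0.155 ft

q = Q/b = 0.373/2.26 = 0.165 ft²/s; V₁ = q/y₁ = 3.14 ft/s. Fr₁ = V₁/√(g·y₁) = 2.41.
Bélanger equation: y₂/y₁ = ½[√(1 + 8Fr₁²) − 1] = ½[√47.50 − 1] = 2.95.
y₂ = 2.95 × 0.0526 = 0.155 ft.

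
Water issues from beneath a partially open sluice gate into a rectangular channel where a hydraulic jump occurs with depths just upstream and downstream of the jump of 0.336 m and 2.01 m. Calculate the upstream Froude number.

Fr₁ = 4.57

For a rectangular channel the momentum equation gives q² = ½·g·y₁·y₂·(y₁ + y₂) = ½×9.81×0.336×2.01×2.35 = 7.77.
q = √7.77 = 2.79 m²/s.
V₁ = q/y₁ = 8.30 m/s; Fr₁ = V₁/√(g·y₁) = 4.57.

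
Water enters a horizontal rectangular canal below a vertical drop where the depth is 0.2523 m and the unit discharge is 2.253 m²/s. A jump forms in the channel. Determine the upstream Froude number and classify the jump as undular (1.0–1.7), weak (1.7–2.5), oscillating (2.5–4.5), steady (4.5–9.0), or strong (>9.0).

V₁ = q/y₁ = 2.253/0.2523 = 8.930 m/s. Fr₁ = V₁/√(g·y₁) = 8.930/√(9.81×0.2523) = 5.676.
Fr₁ = 5.676 lies in the steady range.

Fr₁ = 5.676; steady jump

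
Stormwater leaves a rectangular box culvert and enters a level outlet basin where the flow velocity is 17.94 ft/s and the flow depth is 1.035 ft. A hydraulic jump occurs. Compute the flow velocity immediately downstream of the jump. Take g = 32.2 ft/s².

V₂ = 4.573 ft/s

Fr₁ = V₁/√(g·y₁) = 17.94/√(32.2×1.035) = 3.108.
Sequent-depth ratio: y₂/y₁ = ½[√(1 + 8Fr₁²) − 1] = ½[√78.257 − 1] = 3.923.
y₂ = 3.923 × 1.035 = 4.060 ft.
q = V₁·y₁ = 17.94 × 1.035 = 18.57 ft²/s.
V₂ = q/y₂ = 18.57/4.060 = 4.573 ft/s.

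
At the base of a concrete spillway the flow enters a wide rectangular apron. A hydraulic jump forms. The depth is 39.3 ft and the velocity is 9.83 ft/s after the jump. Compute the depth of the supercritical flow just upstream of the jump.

y₁ = 5.29 ft

Fr₂ = V₂/√(g·y₂) = 9.83/√(32.2×39.3) = 0.276.
Applying the sequent-depth relation in reverse, y₁/y₂ = ½[√(1 + 8Fr₂²) − 1] = ½[√1.611 − 1] = 0.135.
y₁ = 0.135 × 39.3 = 5.29 ft.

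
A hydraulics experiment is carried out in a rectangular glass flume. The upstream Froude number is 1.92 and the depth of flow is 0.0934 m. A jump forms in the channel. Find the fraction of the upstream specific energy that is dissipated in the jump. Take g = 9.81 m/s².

ΔE/E₁ = 0.0780 (7.80%)

Fr₁ = 1.92 (given).
Bélanger equation: y₂/y₁ = ½[√(1 + 8Fr₁²) − 1] = ½[√30.49 − 1] = 2.26.
y₂ = 2.26 × 0.0934 = 0.211 m.
E₁ = y₁(1 + Fr₁²/2) = 0.0934×(1 + 1.92²/2) = 0.266 m. ΔE = (y₂ − y₁)³/(4y₁y₂) = 0.0207 m. ΔE/E₁ = 0.0207/0.266 = 0.0780.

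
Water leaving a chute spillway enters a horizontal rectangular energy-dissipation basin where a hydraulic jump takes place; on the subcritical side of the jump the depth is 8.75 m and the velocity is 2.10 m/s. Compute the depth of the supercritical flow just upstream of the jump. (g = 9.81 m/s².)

Fr₂ = V₂/√(g·y₂) = 2.10/√(9.81×8.75) = 0.227.
From the momentum equation (using Fr₂), y₁/y₂ = ½[√(1 + 8Fr₂²) − 1] = ½[√1.411 − 1] = 0.0939.
y₁ = 0.0939 × 8.75 = 0.822 m.

y₁ = 0.822 m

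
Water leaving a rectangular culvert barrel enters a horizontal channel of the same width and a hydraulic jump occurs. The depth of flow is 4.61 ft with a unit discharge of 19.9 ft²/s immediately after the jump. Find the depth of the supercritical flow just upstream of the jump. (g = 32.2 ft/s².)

V₂ = q/y₂ = 19.9/4.61 = 4.32 ft/s; Fr₂ = V₂/√(g·y₂) = 0.354.
From the momentum equation (using Fr₂), y₁/y₂ = ½[√(1 + 8Fr₂²) − 1] = ½[√2.004 − 1] = 0.208.
y₁ = 0.208 × 4.61 = 0.958 ft.

y₁ = 0.958 ft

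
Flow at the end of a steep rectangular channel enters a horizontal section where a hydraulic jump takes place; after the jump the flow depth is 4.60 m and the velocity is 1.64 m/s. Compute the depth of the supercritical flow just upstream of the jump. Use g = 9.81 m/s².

y₁ = 0.495 m

Fr₂ = V₂/√(g·y₂) = 1.64/√(9.81×4.60) = 0.244.
Applying the sequent-depth relation in reverse, y₁/y₂ = ½[√(1 + 8Fr₂²) − 1] = ½[√1.477 − 1] = 0.108.
y₁ = 0.108 × 4.60 = 0.495 m.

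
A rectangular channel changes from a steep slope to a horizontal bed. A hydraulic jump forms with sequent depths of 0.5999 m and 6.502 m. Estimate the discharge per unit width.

For a rectangular channel the momentum equation gives q² = ½·g·y₁·y₂·(y₁ + y₂) = ½×9.81×0.5999×6.502×7.102 = 135.9.
q = √135.9 = 11.66 m²/s.

q = 11.66 m²/s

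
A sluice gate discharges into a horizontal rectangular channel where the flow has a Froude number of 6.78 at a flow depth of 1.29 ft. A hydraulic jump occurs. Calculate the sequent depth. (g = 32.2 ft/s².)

Fr₁ = 6.78 (given).
Sequent-depth ratio: y₂/y₁ = ½[√(1 + 8Fr₁²) − 1] = ½[√368.7 − 1] = 9.10.
y₂ = 9.10 × 1.29 = 11.7 ft.

y₂ = 11.7 ft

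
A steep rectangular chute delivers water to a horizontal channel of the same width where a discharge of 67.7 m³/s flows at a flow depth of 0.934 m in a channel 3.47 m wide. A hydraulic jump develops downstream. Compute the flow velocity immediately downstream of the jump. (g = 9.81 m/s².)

q = Q/b = 67.7/3.47 = 19.5 m²/s; V₁ = q/y₁ = 20.9 m/s. Fr₁ = V₁/√(g·y₁) = 6.90.
Sequent-depth ratio: y₂/y₁ = ½[√(1 + 8Fr₁²) − 1] = ½[√382.0 − 1] = 9.27.
y₂ = 9.27 × 0.934 = 8.66 m.
V₂ = q/y₂ = 19.5/8.66 = 2.25 m/s.

V₂ = 2.25 m/s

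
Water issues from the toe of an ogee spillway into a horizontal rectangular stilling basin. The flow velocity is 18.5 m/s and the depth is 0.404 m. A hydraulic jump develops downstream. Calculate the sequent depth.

Fr₁ = V₁/√(g·y₁) = 18.5/√(9.81×0.404) = 9.29.
Bélanger equation: y₂/y₁ = ½[√(1 + 8Fr₁²) − 1] = ½[√691.8 − 1] = 12.7.
y₂ = 12.7 × 0.404 = 5.11 m.

y₂ = 5.11 m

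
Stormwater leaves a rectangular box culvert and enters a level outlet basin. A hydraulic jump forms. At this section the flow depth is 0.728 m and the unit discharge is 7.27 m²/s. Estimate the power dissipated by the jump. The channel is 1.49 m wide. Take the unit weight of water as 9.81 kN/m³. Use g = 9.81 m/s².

V₁ = q/y₁ = 7.27/0.728 = 9.99 m/s. Fr₁ = V₁/√(g·y₁) = 9.99/√(9.81×0.728) = 3.74.
Sequent-depth ratio: y₂/y₁ = ½[√(1 + 8Fr₁²) − 1] = ½[√112.7 − 1] = 4.81.
y₂ = 4.81 × 0.728 = 3.50 m.
V₂ = q/y₂ = 7.27/3.50 = 2.08 m/s. E₁ = y₁ + V₁²/2g = 5.81 m; E₂ = y₂ + V₂²/2g = 3.72 m. ΔE = E₁ − E₂ = 2.09 m.
Q = q·b = 7.27 × 1.49 = 10.8 m³/s. P = γ·Q·ΔE = 9.81 × 10.8 × 2.09 = 222 kW.

P = 222 kW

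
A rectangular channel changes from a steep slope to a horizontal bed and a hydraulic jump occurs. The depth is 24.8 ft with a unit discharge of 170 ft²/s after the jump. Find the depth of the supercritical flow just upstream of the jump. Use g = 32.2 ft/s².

V₂ = q/y₂ = 170/24.8 = 6.85 ft/s; Fr₂ = V₂/√(g·y₂) = 0.243.
Since the conjugate-depth ratio holds either way, y₁/y₂ = ½[√(1 + 8Fr₂²) − 1] = ½[√1.471 − 1] = 0.106.
y₁ = 0.106 × 24.8 = 2.64 ft.

y₁ = 2.64 ft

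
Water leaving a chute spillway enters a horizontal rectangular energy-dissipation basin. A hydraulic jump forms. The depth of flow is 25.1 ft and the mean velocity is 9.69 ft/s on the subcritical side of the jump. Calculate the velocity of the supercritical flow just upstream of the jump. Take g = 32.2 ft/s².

Fr₂ = V₂/√(g·y₂) = 9.69/√(32.2×25.1) = 0.341.
The Bélanger relation is symmetric: y₁/y₂ = ½[√(1 + 8Fr₂²) − 1] = ½[√1.929 − 1] = 0.195.
y₁ = 0.195 × 25.1 = 4.88 ft.
V₁ = q/y₁ = 243/4.88 = 49.8 ft/s.

V₁ = 49.8 ft/s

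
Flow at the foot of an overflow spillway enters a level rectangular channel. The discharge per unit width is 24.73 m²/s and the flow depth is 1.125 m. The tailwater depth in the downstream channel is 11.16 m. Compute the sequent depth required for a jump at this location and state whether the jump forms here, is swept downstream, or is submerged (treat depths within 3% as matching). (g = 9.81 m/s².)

y₂ = 9.980 m; the jump is submerged

V₁ = q/y₁ = 24.73/1.125 = 21.98 m/s. Fr₁ = V₁/√(g·y₁) = 21.98/√(9.81×1.125) = 6.617.
Conjugate-depth relation: y₂/y₁ = ½[√(1 + 8Fr₁²) − 1] = ½[√351.28 − 1] = 8.871.
y₂ = 8.871 × 1.125 = 9.980 m.
Tailwater y_tw = 11.16 m: y_tw > y₂, so the jump is submerged.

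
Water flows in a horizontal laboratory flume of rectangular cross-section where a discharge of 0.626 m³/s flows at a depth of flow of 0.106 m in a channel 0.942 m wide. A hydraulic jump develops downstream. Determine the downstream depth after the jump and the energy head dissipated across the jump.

y₂ = 0.870 m; ΔE = 1.21 m

q = Q/b = 0.626/0.942 = 0.665 m²/s; V₁ = q/y₁ = 6.27 m/s. Fr₁ = V₁/√(g·y₁) = 6.15.
From the momentum equation for a rectangular channel, y₂/y₁ = ½[√(1 + 8Fr₁²) − 1] = ½[√303.4 − 1] = 8.21.
y₂ = 8.21 × 0.106 = 0.870 m.
V₂ = q/y₂ = 0.665/0.870 = 0.764 m/s. E₁ = y₁ + V₁²/2g = 2.11 m; E₂ = y₂ + V₂²/2g = 0.900 m. ΔE = E₁ − E₂ = 1.21 m.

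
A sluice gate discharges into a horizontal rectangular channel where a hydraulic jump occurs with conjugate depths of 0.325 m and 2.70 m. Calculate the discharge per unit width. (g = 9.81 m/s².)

For a rectangular channel the momentum equation gives q² = ½·g·y₁·y₂·(y₁ + y₂) = ½×9.81×0.325×2.70×3.03 = 13.0.
q = √13.0 = 3.61 m²/s.

q = 3.61 m²/s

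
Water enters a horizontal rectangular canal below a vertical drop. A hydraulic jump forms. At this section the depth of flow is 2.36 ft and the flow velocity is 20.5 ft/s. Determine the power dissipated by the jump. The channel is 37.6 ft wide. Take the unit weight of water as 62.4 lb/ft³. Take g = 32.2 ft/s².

Fr₁ = V₁/√(g·y₁) = 20.5/√(32.2×2.36) = 2.35.
Conjugate-depth relation: y₂/y₁ = ½[√(1 + 8Fr₁²) − 1] = ½[√45.24 − 1] = 2.86.
y₂ = 2.86 × 2.36 = 6.76 ft.
q = V₁·y₁ = 20.5 × 2.36 = 48.4 ft²/s. V₂ = q/y₂ = 48.4/6.76 = 7.16 ft/s. E₁ = y₁ + V₁²/2g = 8.89 ft; E₂ = y₂ + V₂²/2g = 7.55 ft. ΔE = E₁ − E₂ = 1.33 ft.
Q = q·b = 48.4 × 37.6 = 1819 cfs. P = γ·Q·ΔE/550 = 62.4 × 1819 × 1.33 / 550 = 275 hp.

P = 275 hp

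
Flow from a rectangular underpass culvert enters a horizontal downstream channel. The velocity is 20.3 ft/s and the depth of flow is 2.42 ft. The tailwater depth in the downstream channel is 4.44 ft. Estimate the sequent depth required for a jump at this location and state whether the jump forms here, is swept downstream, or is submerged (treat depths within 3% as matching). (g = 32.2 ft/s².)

Fr₁ = V₁/√(g·y₁) = 20.3/√(32.2×2.42) = 2.30.
By Bélanger, y₂/y₁ = ½[√(1 + 8Fr₁²) − 1] = ½[√43.31 − 1] = 2.79.
y₂ = 2.79 × 2.42 = 6.75 ft.
Tailwater y_tw = 4.44 ft: y_tw < y₂, so the jump is swept downstream.

y₂ = 6.75 ft; the jump is swept downstream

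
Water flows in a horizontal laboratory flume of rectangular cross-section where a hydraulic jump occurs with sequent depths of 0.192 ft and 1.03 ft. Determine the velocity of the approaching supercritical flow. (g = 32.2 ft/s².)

For a rectangular channel the momentum equation gives q² = ½·g·y₁·y₂·(y₁ + y₂) = ½×32.2×0.192×1.03×1.22 = 3.89.
q = √3.89 = 1.97 ft²/s.
V₁ = q/y₁ = 1.97/0.192 = 10.3 ft/s.

V₁ = 10.3 ft/s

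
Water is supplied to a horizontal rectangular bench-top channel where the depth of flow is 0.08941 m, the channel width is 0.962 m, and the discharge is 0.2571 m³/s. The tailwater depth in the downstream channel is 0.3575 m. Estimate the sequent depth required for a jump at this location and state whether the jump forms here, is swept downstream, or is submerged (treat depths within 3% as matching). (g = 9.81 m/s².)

q = Q/b = 0.2571/0.962 = 0.2673 m²/s; V₁ = q/y₁ = 2.989 m/s. Fr₁ = V₁/√(g·y₁) = 3.192.
Sequent-depth ratio: y₂/y₁ = ½[√(1 + 8Fr₁²) − 1] = ½[√82.492 − 1] = 4.041.
y₂ = 4.041 × 0.08941 = 0.3613 m.
Tailwater y_tw = 0.3575 m: y_tw ≈ y₂, so the jump forms here.

y₂ = 0.3613 m; the jump forms here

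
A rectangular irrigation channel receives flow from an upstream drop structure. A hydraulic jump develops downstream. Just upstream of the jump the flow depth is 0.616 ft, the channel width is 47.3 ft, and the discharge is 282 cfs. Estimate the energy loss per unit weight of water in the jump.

ΔE = 0.248 ft

q = Q/b = 282/47.3 = 5.96 ft²/s; V₁ = q/y₁ = 9.68 ft/s. Fr₁ = V₁/√(g·y₁) = 2.17.
Bélanger equation: y₂/y₁ = ½[√(1 + 8Fr₁²) − 1] = ½[√38.78 − 1] = 2.61.
y₂ = 2.61 × 0.616 = 1.61 ft.
V₂ = q/y₂ = 5.96/1.61 = 3.70 ft/s. E₁ = y₁ + V₁²/2g = 2.07 ft; E₂ = y₂ + V₂²/2g = 1.82 ft. ΔE = E₁ − E₂ = 0.248 ft.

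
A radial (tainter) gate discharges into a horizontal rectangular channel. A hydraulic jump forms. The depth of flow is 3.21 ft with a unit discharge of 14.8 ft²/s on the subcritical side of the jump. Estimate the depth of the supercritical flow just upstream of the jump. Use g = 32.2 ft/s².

y₁ = 1.01 ft

V₂ = q/y₂ = 14.8/3.21 = 4.61 ft/s; Fr₂ = V₂/√(g·y₂) = 0.453.
Since the conjugate-depth ratio holds either way, y₁/y₂ = ½[√(1 + 8Fr₂²) − 1] = ½[√2.645 − 1] = 0.313.
y₁ = 0.313 × 3.21 = 1.01 ft.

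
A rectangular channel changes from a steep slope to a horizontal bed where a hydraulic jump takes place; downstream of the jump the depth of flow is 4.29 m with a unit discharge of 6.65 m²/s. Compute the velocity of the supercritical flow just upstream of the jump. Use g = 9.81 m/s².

V₁ = 15.0 m/s

V₂ = q/y₂ = 6.65/4.29 = 1.55 m/s; Fr₂ = V₂/√(g·y₂) = 0.239.
Since the conjugate-depth ratio holds either way, y₁/y₂ = ½[√(1 + 8Fr₂²) − 1] = ½[√1.457 − 1] = 0.103.
y₁ = 0.103 × 4.29 = 0.444 m.
V₁ = q/y₁ = 6.65/0.444 = 15.0 m/s.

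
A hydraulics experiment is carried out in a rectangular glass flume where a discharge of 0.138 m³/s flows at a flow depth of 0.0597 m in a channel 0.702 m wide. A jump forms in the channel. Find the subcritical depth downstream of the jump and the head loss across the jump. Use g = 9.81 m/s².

y₂ = 0.335 m; ΔE = 0.260 m

q = Q/b = 0.138/0.702 = 0.197 m²/s; V₁ = q/y₁ = 3.29 m/s. Fr₁ = V₁/√(g·y₁) = 4.30.
By Bélanger, y₂/y₁ = ½[√(1 + 8Fr₁²) − 1] = ½[√149.1 − 1] = 5.61.
y₂ = 5.61 × 0.0597 = 0.335 m.
Head loss: ΔE = (y₂ − y₁)³/(4y₁y₂) = (0.335 − 0.0597)³/(4×0.0597×0.335) = 0.0208/0.0799 = 0.260 m.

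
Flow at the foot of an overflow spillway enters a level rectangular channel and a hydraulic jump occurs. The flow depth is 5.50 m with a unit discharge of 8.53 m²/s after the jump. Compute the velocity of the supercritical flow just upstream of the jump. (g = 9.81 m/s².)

V₂ = q/y₂ = 8.53/5.50 = 1.55 m/s; Fr₂ = V₂/√(g·y₂) = 0.211.
From the momentum equation (using Fr₂), y₁/y₂ = ½[√(1 + 8Fr₂²) − 1] = ½[√1.357 − 1] = 0.0824.
y₁ = 0.0824 × 5.50 = 0.453 m.
V₁ = q/y₁ = 8.53/0.453 = 18.8 m/s.

V₁ = 18.8 m/s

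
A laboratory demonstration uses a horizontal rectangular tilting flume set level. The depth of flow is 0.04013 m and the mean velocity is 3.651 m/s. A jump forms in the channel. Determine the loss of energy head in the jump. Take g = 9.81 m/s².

ΔE = 0.3974 m

Fr₁ = V₁/√(g·y₁) = 3.651/√(9.81×0.04013) = 5.819.
From the momentum equation for a rectangular channel, y₂/y₁ = ½[√(1 + 8Fr₁²) − 1] = ½[√271.88 − 1] = 7.744.
y₂ = 7.744 × 0.04013 = 0.3108 m.
Head loss: ΔE = (y₂ − y₁)³/(4y₁y₂) = (0.3108 − 0.04013)³/(4×0.04013×0.3108) = 0.01983/0.04989 = 0.3974 m.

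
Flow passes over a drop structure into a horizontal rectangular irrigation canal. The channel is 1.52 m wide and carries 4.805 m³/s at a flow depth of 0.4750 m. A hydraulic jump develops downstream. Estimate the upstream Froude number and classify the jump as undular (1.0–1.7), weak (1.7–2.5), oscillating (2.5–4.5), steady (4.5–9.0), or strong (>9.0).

q = Q/b = 4.805/1.52 = 3.161 m²/s; V₁ = q/y₁ = 6.655 m/s. Fr₁ = V₁/√(g·y₁) = 3.083.
Fr₁ = 3.083 lies in the oscillating range.

Fr₁ = 3.083; oscillating jump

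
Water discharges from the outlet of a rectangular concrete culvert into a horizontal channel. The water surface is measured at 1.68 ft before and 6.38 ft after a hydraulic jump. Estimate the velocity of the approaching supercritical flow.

For a rectangular channel the momentum equation gives q² = ½·g·y₁·y₂·(y₁ + y₂) = ½×32.2×1.68×6.38×8.06 = 1391.
q = √1391 = 37.3 ft²/s.
V₁ = q/y₁ = 37.3/1.68 = 22.2 ft/s.

V₁ = 22.2 ft/s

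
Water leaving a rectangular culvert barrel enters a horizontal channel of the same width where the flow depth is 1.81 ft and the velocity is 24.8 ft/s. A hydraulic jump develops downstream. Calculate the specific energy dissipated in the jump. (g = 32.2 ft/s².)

Fr₁ = V₁/√(g·y₁) = 24.8/√(32.2×1.81) = 3.25.
Conjugate-depth relation: y₂/y₁ = ½[√(1 + 8Fr₁²) − 1] = ½[√85.42 − 1] = 4.12.
y₂ = 4.12 × 1.81 = 7.46 ft.
Head loss: ΔE = (y₂ − y₁)³/(4y₁y₂) = (7.46 − 1.81)³/(4×1.81×7.46) = 180/54.0 = 3.34 ft.

ΔE = 3.34 ft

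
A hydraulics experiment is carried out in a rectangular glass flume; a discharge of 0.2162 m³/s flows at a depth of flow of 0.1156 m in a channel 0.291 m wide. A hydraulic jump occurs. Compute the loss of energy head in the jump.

q = Q/b = 0.2162/0.291 = 0.7430 m²/s; V₁ = q/y₁ = 6.427 m/s. Fr₁ = V₁/√(g·y₁) = 6.035.
By Bélanger, y₂/y₁ = ½[√(1 + 8Fr₁²) − 1] = ½[√292.39 − 1] = 8.050.
y₂ = 8.050 × 0.1156 = 0.9305 m.
Head loss: ΔE = (y₂ − y₁)³/(4y₁y₂) = (0.9305 − 0.1156)³/(4×0.1156×0.9305) = 0.5412/0.4303 = 1.258 m.

ΔE = 1.258 m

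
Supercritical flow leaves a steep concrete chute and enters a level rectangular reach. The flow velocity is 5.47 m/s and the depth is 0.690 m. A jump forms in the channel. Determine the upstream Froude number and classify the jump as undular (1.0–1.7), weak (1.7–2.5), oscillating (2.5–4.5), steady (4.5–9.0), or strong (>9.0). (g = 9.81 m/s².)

Fr₁ = 2.10; weak jump

Fr₁ = V₁/√(g·y₁) = 5.47/√(9.81×0.690) = 2.10.
Fr₁ = 2.10 lies in the weak range.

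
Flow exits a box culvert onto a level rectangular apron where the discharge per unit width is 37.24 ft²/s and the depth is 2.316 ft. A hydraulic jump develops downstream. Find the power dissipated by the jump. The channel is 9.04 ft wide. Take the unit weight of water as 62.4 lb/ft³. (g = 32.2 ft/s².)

V₁ = q/y₁ = 37.24/2.316 = 16.08 ft/s. Fr₁ = V₁/√(g·y₁) = 16.08/√(32.2×2.316) = 1.862.
From the momentum equation for a rectangular channel, y₂/y₁ = ½[√(1 + 8Fr₁²) − 1] = ½[√28.736 − 1] = 2.180.
y₂ = 2.180 × 2.316 = 5.050 ft.
V₂ = q/y₂ = 37.24/5.050 = 7.375 ft/s. E₁ = y₁ + V₁²/2g = 6.331 ft; E₂ = y₂ + V₂²/2g = 5.894 ft. ΔE = E₁ − E₂ = 0.4366 ft.
Q = q·b = 37.24 × 9.04 = 336.6 cfs. P = γ·Q·ΔE/550 = 62.4 × 336.6 × 0.4366 / 550 = 16.68 hp.

P = 16.68 hp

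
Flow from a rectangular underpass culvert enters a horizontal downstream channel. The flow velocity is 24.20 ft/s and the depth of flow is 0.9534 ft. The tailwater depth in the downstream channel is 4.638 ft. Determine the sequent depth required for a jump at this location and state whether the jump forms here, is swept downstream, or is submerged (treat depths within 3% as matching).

y₂ = 5.432 ft; the jump is swept downstream

Fr₁ = V₁/√(g·y₁) = 24.20/√(32.2×0.9534) = 4.368.
From the momentum equation for a rectangular channel, y₂/y₁ = ½[√(1 + 8Fr₁²) − 1] = ½[√153.61 − 1] = 5.697.
y₂ = 5.697 × 0.9534 = 5.432 ft.
Tailwater y_tw = 4.638 ft: y_tw < y₂, so the jump is swept downstream.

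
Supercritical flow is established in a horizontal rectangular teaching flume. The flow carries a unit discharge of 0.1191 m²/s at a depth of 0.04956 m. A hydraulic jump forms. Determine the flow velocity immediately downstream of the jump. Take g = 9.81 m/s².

V₁ = q/y₁ = 0.1191/0.04956 = 2.403 m/s. Fr₁ = V₁/√(g·y₁) = 2.403/√(9.81×0.04956) = 3.447.
Conjugate-depth relation: y₂/y₁ = ½[√(1 + 8Fr₁²) − 1] = ½[√96.028 − 1] = 4.400.
y₂ = 4.400 × 0.04956 = 0.2180 m.
V₂ = q/y₂ = 0.1191/0.2180 = 0.5462 m/s.

V₂ = 0.5462 m/s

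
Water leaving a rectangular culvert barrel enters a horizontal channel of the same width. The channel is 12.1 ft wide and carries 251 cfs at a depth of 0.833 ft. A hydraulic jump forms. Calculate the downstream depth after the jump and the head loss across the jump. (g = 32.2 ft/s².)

q = Q/b = 251/12.1 = 20.7 ft²/s; V₁ = q/y₁ = 24.9 ft/s. Fr₁ = V₁/√(g·y₁) = 4.81.
From the momentum equation for a rectangular channel, y₂/y₁ = ½[√(1 + 8Fr₁²) − 1] = ½[√186.0 − 1] = 6.32.
y₂ = 6.32 × 0.833 = 5.26 ft.
Head loss: ΔE = (y₂ − y₁)³/(4y₁y₂) = (5.26 − 0.833)³/(4×0.833×5.26) = 86.9/17.5 = 4.96 ft.

y₂ = 5.26 ft; ΔE = 4.96 ft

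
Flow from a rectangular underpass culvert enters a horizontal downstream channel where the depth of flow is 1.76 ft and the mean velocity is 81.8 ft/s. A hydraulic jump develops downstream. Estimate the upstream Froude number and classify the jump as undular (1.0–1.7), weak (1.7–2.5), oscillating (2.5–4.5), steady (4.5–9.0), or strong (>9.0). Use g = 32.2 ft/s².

Fr₁ = V₁/√(g·y₁) = 81.8/√(32.2×1.76) = 10.9.
Fr₁ = 10.9 lies in the strong range.

Fr₁ = 10.9; strong jump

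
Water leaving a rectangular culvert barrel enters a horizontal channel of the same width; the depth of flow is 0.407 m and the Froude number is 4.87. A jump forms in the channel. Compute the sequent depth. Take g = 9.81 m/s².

y₂ = 2.61 m

Fr₁ = 4.87 (given).
By Bélanger, y₂/y₁ = ½[√(1 + 8Fr₁²) − 1] = ½[√190.7 − 1] = 6.41.
y₂ = 6.41 × 0.407 = 2.61 m.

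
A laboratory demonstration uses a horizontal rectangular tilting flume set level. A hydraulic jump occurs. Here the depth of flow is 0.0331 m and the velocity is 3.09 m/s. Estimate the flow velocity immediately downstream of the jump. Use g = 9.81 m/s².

Fr₁ = V₁/√(g·y₁) = 3.09/√(9.81×0.0331) = 5.42.
Conjugate-depth relation: y₂/y₁ = ½[√(1 + 8Fr₁²) − 1] = ½[√236.2 − 1] = 7.19.
y₂ = 7.19 × 0.0331 = 0.238 m.
q = V₁·y₁ = 3.09 × 0.0331 = 0.102 m²/s.
V₂ = q/y₂ = 0.102/0.238 = 0.430 m/s.

V₂ = 0.430 m/s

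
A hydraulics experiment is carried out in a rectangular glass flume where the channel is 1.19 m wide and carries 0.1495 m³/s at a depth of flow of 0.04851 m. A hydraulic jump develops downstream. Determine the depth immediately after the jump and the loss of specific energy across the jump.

q = Q/b = 0.1495/1.19 = 0.1256 m²/s; V₁ = q/y₁ = 2.590 m/s. Fr₁ = V₁/√(g·y₁) = 3.754.
Sequent-depth ratio: y₂/y₁ = ½[√(1 + 8Fr₁²) − 1] = ½[√113.75 − 1] = 4.833.
y₂ = 4.833 × 0.04851 = 0.2344 m.
Head loss: ΔE = (y₂ − y₁)³/(4y₁y₂) = (0.2344 − 0.04851)³/(4×0.04851×0.2344) = 0.006427/0.04549 = 0.1413 m.

y₂ = 0.2344 m; ΔE = 0.1413 m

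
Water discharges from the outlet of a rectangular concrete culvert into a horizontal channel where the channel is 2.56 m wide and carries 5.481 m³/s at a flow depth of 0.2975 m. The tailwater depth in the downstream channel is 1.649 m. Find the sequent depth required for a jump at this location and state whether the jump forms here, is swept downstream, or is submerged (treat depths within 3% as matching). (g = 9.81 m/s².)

q = Q/b = 5.481/2.56 = 2.141 m²/s; V₁ = q/y₁ = 7.197 m/s. Fr₁ = V₁/√(g·y₁) = 4.213.
From the momentum equation for a rectangular channel, y₂/y₁ = ½[√(1 + 8Fr₁²) − 1] = ½[√142.97 − 1] = 5.479.
y₂ = 5.479 × 0.2975 = 1.630 m.
Tailwater y_tw = 1.649 m: y_tw ≈ y₂, so the jump forms here.

y₂ = 1.630 m; the jump forms here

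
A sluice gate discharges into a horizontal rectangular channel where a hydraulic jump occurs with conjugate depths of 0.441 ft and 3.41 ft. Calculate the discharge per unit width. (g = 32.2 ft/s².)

For a rectangular channel the momentum equation gives q² = ½·g·y₁·y₂·(y₁ + y₂) = ½×32.2×0.441×3.41×3.85 = 93.2.
q = √93.2 = 9.66 ft²/s.

q = 9.66 ft²/s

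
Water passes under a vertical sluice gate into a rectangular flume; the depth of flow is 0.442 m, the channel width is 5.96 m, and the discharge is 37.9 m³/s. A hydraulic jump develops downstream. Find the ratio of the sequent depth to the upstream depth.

q = Q/b = 37.9/5.96 = 6.36 m²/s; V₁ = q/y₁ = 14.4 m/s. Fr₁ = V₁/√(g·y₁) = 6.91.
Bélanger equation: y₂/y₁ = ½[√(1 + 8Fr₁²) − 1] = ½[√382.9 − 1] = 9.28.

y₂/y₁ = 9.28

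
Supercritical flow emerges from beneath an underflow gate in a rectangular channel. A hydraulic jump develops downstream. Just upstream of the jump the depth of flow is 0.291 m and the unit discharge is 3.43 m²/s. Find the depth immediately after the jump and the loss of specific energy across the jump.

y₂ = 2.73 m; ΔE = 4.56 m

V₁ = q/y₁ = 3.43/0.291 = 11.8 m/s. Fr₁ = V₁/√(g·y₁) = 11.8/√(9.81×0.291) = 6.98.
By Bélanger, y₂/y₁ = ½[√(1 + 8Fr₁²) − 1] = ½[√390.3 − 1] = 9.38.
y₂ = 9.38 × 0.291 = 2.73 m.
Head loss: ΔE = (y₂ − y₁)³/(4y₁y₂) = (2.73 − 0.291)³/(4×0.291×2.73) = 14.5/3.18 = 4.56 m.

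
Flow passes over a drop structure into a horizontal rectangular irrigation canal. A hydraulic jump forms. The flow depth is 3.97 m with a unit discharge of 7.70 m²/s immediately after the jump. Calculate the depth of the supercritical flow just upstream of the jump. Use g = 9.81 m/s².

y₁ = 0.658 m

V₂ = q/y₂ = 7.70/3.97 = 1.94 m/s; Fr₂ = V₂/√(g·y₂) = 0.311.
From the momentum equation (using Fr₂), y₁/y₂ = ½[√(1 + 8Fr₂²) − 1] = ½[√1.773 − 1] = 0.166.
y₁ = 0.166 × 3.97 = 0.658 m.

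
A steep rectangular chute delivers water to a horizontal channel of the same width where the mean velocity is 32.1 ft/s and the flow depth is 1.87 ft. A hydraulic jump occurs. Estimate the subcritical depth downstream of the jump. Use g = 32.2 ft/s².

Fr₁ = V₁/√(g·y₁) = 32.1/√(32.2×1.87) = 4.14.
Bélanger equation: y₂/y₁ = ½[√(1 + 8Fr₁²) − 1] = ½[√137.9 − 1] = 5.37.
y₂ = 5.37 × 1.87 = 10.0 ft.

y₂ = 10.0 ft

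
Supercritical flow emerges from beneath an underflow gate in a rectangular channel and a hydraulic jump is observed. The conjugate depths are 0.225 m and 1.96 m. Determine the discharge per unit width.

For a rectangular channel the momentum equation gives q² = ½·g·y₁·y₂·(y₁ + y₂) = ½×9.81×0.225×1.96×2.19 = 4.73.
q = √4.73 = 2.17 m²/s.

q = 2.17 m²/s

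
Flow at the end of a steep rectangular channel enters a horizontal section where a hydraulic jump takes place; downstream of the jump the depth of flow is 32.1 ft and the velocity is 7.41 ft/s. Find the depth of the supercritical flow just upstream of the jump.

Fr₂ = V₂/√(g·y₂) = 7.41/√(32.2×32.1) = 0.230.
Since the conjugate-depth ratio holds either way, y₁/y₂ = ½[√(1 + 8Fr₂²) − 1] = ½[√1.425 − 1] = 0.0969.
y₁ = 0.0969 × 32.1 = 3.11 ft.

y₁ = 3.11 ft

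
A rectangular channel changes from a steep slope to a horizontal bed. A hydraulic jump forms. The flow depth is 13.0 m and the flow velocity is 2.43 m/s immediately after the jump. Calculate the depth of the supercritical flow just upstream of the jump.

y₁ = 1.11 m

Fr₂ = V₂/√(g·y₂) = 2.43/√(9.81×13.0) = 0.215.
From the momentum equation (using Fr₂), y₁/y₂ = ½[√(1 + 8Fr₂²) − 1] = ½[√1.370 − 1] = 0.0853.
y₁ = 0.0853 × 13.0 = 1.11 m.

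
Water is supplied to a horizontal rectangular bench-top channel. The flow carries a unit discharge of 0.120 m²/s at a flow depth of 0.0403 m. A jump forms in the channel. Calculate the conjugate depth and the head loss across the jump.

y₂ = 0.251 m; ΔE = 0.230 m

V₁ = q/y₁ = 0.120/0.0403 = 2.98 m/s. Fr₁ = V₁/√(g·y₁) = 2.98/√(9.81×0.0403) = 4.74.
Conjugate-depth relation: y₂/y₁ = ½[√(1 + 8Fr₁²) − 1] = ½[√180.4 − 1] = 6.22.
y₂ = 6.22 × 0.0403 = 0.251 m.
Head loss: ΔE = (y₂ − y₁)³/(4y₁y₂) = (0.251 − 0.0403)³/(4×0.0403×0.251) = 0.00929/0.0404 = 0.230 m.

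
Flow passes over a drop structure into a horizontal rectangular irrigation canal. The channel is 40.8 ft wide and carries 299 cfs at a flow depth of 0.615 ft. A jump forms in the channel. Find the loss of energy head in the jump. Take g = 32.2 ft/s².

ΔE = 0.578 ft

q = Q/b = 299/40.8 = 7.33 ft²/s; V₁ = q/y₁ = 11.9 ft/s. Fr₁ = V₁/√(g·y₁) = 2.68.
Sequent-depth ratio: y₂/y₁ = ½[√(1 + 8Fr₁²) − 1] = ½[√58.36 − 1] = 3.32.
y₂ = 3.32 × 0.615 = 2.04 ft.
Head loss: ΔE = (y₂ − y₁)³/(4y₁y₂) = (2.04 − 0.615)³/(4×0.615×2.04) = 2.90/5.02 = 0.578 ft.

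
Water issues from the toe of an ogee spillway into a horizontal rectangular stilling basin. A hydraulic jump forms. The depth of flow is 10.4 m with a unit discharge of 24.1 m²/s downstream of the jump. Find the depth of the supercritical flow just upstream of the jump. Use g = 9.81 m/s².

V₂ = q/y₂ = 24.1/10.4 = 2.32 m/s; Fr₂ = V₂/√(g·y₂) = 0.229.
From the momentum equation (using Fr₂), y₁/y₂ = ½[√(1 + 8Fr₂²) − 1] = ½[√1.421 − 1] = 0.0960.
y₁ = 0.0960 × 10.4 = 0.999 m.

y₁ = 0.999 m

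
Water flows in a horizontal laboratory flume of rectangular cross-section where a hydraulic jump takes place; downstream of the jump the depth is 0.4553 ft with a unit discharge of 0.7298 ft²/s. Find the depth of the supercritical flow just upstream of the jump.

V₂ = q/y₂ = 0.7298/0.4553 = 1.603 ft/s; Fr₂ = V₂/√(g·y₂) = 0.4186.
Applying the sequent-depth relation in reverse, y₁/y₂ = ½[√(1 + 8Fr₂²) − 1] = ½[√2.4020 − 1] = 0.2749.
y₁ = 0.2749 × 0.4553 = 0.1252 ft.

y₁ = 0.1252 ft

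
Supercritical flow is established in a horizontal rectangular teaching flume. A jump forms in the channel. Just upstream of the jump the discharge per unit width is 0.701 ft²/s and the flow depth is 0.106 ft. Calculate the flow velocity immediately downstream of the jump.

V₁ = q/y₁ = 0.701/0.106 = 6.61 ft/s. Fr₁ = V₁/√(g·y₁) = 6.61/√(32.2×0.106) = 3.58.
Bélanger equation: y₂/y₁ = ½[√(1 + 8Fr₁²) − 1] = ½[√103.5 − 1] = 4.59.
y₂ = 4.59 × 0.106 = 0.486 ft.
V₂ = q/y₂ = 0.701/0.486 = 1.44 ft/s.

V₂ = 1.44 ft/s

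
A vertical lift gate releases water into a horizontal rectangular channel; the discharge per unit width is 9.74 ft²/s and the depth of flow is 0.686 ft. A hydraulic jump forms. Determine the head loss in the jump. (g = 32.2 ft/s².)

V₁ = q/y₁ = 9.74/0.686 = 14.2 ft/s. Fr₁ = V₁/√(g·y₁) = 14.2/√(32.2×0.686) = 3.02.
Sequent-depth ratio: y₂/y₁ = ½[√(1 + 8Fr₁²) − 1] = ½[√74.01 − 1] = 3.80.
y₂ = 3.80 × 0.686 = 2.61 ft.
V₂ = q/y₂ = 9.74/2.61 = 3.73 ft/s. E₁ = y₁ + V₁²/2g = 3.82 ft; E₂ = y₂ + V₂²/2g = 2.82 ft. ΔE = E₁ − E₂ = 0.992 ft.

ΔE = 0.992 ft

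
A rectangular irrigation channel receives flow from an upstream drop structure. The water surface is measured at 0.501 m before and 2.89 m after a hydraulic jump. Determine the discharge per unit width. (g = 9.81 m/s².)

For a rectangular channel the momentum equation gives q² = ½·g·y₁·y₂·(y₁ + y₂) = ½×9.81×0.501×2.89×3.39 = 24.1.
q = √24.1 = 4.91 m²/s.

q = 4.91 m²/s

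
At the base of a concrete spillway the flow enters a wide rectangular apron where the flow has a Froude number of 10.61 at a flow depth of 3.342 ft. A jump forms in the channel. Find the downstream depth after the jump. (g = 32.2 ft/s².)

y₂ = 48.50 ft

Fr₁ = 10.61 (given).
Sequent-depth ratio: y₂/y₁ = ½[√(1 + 8Fr₁²) − 1] = ½[√901.58 − 1] = 14.51.
y₂ = 14.51 × 3.342 = 48.50 ft.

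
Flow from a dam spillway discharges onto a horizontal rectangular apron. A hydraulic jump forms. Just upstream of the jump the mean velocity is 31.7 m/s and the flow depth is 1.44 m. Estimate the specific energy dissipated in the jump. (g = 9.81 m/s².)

ΔE = 35.8 m

Fr₁ = V₁/√(g·y₁) = 31.7/√(9.81×1.44) = 8.43.
Conjugate-depth relation: y₂/y₁ = ½[√(1 + 8Fr₁²) − 1] = ½[√570.1 − 1] = 11.4.
y₂ = 11.4 × 1.44 = 16.5 m.
q = V₁·y₁ = 31.7 × 1.44 = 45.6 m²/s. V₂ = q/y₂ = 45.6/16.5 = 2.77 m/s. E₁ = y₁ + V₁²/2g = 52.7 m; E₂ = y₂ + V₂²/2g = 16.9 m. ΔE = E₁ − E₂ = 35.8 m.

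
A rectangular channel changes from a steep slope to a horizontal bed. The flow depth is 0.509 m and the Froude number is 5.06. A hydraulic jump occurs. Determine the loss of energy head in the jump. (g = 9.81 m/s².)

ΔE = 3.48 m

Fr₁ = 5.06 (given).
By Bélanger, y₂/y₁ = ½[√(1 + 8Fr₁²) − 1] = ½[√205.8 − 1] = 6.67.
y₂ = 6.67 × 0.509 = 3.40 m.
Head loss: ΔE = (y₂ − y₁)³/(4y₁y₂) = (3.40 − 0.509)³/(4×0.509×3.40) = 24.1/6.92 = 3.48 m.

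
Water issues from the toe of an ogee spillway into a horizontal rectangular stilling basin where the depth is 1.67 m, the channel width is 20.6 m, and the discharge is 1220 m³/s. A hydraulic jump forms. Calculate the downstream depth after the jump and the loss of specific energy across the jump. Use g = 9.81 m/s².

y₂ = 19.9 m; ΔE = 45.4 m

q = Q/b = 1220/20.6 = 59.2 m²/s; V₁ = q/y₁ = 35.5 m/s. Fr₁ = V₁/√(g·y₁) = 8.76.
Bélanger equation: y₂/y₁ = ½[√(1 + 8Fr₁²) − 1] = ½[√615.1 − 1] = 11.9.
y₂ = 11.9 × 1.67 = 19.9 m.
Head loss: ΔE = (y₂ − y₁)³/(4y₁y₂) = (19.9 − 1.67)³/(4×1.67×19.9) = 6033/133 = 45.4 m.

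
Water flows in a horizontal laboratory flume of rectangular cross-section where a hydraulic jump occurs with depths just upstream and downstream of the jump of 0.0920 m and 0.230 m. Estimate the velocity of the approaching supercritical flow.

V₁ = 1.99 m/s

For a rectangular channel the momentum equation gives q² = ½·g·y₁·y₂·(y₁ + y₂) = ½×9.81×0.0920×0.230×0.322 = 0.0334.
q = √0.0334 = 0.183 m²/s.
V₁ = q/y₁ = 0.183/0.0920 = 1.99 m/s.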